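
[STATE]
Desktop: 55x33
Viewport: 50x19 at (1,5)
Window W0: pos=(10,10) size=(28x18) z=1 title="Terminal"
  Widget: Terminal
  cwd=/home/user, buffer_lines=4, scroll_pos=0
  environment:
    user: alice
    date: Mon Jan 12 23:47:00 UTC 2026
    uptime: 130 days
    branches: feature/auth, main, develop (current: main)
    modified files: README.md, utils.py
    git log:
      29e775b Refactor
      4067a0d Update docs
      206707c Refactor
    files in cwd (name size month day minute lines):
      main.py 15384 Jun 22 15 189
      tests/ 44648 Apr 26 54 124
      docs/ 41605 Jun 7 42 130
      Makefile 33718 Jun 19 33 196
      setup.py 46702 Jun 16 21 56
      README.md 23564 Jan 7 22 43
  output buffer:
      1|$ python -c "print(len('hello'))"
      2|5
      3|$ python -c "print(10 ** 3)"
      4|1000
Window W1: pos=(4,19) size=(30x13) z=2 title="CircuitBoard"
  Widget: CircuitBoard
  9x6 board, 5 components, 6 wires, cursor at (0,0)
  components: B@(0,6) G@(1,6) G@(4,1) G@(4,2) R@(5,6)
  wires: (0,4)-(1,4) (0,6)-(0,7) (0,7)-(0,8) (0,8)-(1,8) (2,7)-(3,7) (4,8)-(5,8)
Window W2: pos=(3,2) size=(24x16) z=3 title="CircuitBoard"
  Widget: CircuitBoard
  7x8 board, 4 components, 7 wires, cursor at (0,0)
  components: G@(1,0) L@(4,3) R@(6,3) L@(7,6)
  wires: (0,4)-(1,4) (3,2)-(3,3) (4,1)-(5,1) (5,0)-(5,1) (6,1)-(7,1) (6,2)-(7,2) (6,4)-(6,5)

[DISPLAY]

  ┃   0 1 2 3 4 5 6      ┃                        
  ┃0  [.]              · ┃                        
  ┃                    │ ┃                        
  ┃1   G               · ┃                        
  ┃                      ┃                        
  ┃2                     ┃━━━━━━━━━━┓             
  ┃                      ┃          ┃             
  ┃3           · ─ ·     ┃──────────┨             
  ┃                      ┃nt(len('he┃             
  ┃4       ·       L     ┃          ┃             
  ┃        │             ┃nt(10 ** 3┃             
  ┃5   · ─ ·             ┃          ┃             
  ┗━━━━━━━━━━━━━━━━━━━━━━┛          ┃             
         ┃                          ┃             
   ┏━━━━━━━━━━━━━━━━━━━━━━━━━━━━┓   ┃             
   ┃ CircuitBoard               ┃   ┃             
   ┠────────────────────────────┨   ┃             
   ┃   0 1 2 3 4 5 6 7 8        ┃   ┃             
   ┃0  [.]              ·       ┃   ┃             


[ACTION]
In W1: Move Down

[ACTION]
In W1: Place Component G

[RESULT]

  ┃   0 1 2 3 4 5 6      ┃                        
  ┃0  [.]              · ┃                        
  ┃                    │ ┃                        
  ┃1   G               · ┃                        
  ┃                      ┃                        
  ┃2                     ┃━━━━━━━━━━┓             
  ┃                      ┃          ┃             
  ┃3           · ─ ·     ┃──────────┨             
  ┃                      ┃nt(len('he┃             
  ┃4       ·       L     ┃          ┃             
  ┃        │             ┃nt(10 ** 3┃             
  ┃5   · ─ ·             ┃          ┃             
  ┗━━━━━━━━━━━━━━━━━━━━━━┛          ┃             
         ┃                          ┃             
   ┏━━━━━━━━━━━━━━━━━━━━━━━━━━━━┓   ┃             
   ┃ CircuitBoard               ┃   ┃             
   ┠────────────────────────────┨   ┃             
   ┃   0 1 2 3 4 5 6 7 8        ┃   ┃             
   ┃0                   ·       ┃   ┃             


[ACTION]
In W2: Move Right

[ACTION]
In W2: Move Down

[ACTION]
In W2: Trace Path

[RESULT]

  ┃   0 1 2 3 4 5 6      ┃                        
  ┃0                   · ┃                        
  ┃                    │ ┃                        
  ┃1   G  [.]          · ┃                        
  ┃                      ┃                        
  ┃2                     ┃━━━━━━━━━━┓             
  ┃                      ┃          ┃             
  ┃3           · ─ ·     ┃──────────┨             
  ┃                      ┃nt(len('he┃             
  ┃4       ·       L     ┃          ┃             
  ┃        │             ┃nt(10 ** 3┃             
  ┃5   · ─ ·             ┃          ┃             
  ┗━━━━━━━━━━━━━━━━━━━━━━┛          ┃             
         ┃                          ┃             
   ┏━━━━━━━━━━━━━━━━━━━━━━━━━━━━┓   ┃             
   ┃ CircuitBoard               ┃   ┃             
   ┠────────────────────────────┨   ┃             
   ┃   0 1 2 3 4 5 6 7 8        ┃   ┃             
   ┃0                   ·       ┃   ┃             


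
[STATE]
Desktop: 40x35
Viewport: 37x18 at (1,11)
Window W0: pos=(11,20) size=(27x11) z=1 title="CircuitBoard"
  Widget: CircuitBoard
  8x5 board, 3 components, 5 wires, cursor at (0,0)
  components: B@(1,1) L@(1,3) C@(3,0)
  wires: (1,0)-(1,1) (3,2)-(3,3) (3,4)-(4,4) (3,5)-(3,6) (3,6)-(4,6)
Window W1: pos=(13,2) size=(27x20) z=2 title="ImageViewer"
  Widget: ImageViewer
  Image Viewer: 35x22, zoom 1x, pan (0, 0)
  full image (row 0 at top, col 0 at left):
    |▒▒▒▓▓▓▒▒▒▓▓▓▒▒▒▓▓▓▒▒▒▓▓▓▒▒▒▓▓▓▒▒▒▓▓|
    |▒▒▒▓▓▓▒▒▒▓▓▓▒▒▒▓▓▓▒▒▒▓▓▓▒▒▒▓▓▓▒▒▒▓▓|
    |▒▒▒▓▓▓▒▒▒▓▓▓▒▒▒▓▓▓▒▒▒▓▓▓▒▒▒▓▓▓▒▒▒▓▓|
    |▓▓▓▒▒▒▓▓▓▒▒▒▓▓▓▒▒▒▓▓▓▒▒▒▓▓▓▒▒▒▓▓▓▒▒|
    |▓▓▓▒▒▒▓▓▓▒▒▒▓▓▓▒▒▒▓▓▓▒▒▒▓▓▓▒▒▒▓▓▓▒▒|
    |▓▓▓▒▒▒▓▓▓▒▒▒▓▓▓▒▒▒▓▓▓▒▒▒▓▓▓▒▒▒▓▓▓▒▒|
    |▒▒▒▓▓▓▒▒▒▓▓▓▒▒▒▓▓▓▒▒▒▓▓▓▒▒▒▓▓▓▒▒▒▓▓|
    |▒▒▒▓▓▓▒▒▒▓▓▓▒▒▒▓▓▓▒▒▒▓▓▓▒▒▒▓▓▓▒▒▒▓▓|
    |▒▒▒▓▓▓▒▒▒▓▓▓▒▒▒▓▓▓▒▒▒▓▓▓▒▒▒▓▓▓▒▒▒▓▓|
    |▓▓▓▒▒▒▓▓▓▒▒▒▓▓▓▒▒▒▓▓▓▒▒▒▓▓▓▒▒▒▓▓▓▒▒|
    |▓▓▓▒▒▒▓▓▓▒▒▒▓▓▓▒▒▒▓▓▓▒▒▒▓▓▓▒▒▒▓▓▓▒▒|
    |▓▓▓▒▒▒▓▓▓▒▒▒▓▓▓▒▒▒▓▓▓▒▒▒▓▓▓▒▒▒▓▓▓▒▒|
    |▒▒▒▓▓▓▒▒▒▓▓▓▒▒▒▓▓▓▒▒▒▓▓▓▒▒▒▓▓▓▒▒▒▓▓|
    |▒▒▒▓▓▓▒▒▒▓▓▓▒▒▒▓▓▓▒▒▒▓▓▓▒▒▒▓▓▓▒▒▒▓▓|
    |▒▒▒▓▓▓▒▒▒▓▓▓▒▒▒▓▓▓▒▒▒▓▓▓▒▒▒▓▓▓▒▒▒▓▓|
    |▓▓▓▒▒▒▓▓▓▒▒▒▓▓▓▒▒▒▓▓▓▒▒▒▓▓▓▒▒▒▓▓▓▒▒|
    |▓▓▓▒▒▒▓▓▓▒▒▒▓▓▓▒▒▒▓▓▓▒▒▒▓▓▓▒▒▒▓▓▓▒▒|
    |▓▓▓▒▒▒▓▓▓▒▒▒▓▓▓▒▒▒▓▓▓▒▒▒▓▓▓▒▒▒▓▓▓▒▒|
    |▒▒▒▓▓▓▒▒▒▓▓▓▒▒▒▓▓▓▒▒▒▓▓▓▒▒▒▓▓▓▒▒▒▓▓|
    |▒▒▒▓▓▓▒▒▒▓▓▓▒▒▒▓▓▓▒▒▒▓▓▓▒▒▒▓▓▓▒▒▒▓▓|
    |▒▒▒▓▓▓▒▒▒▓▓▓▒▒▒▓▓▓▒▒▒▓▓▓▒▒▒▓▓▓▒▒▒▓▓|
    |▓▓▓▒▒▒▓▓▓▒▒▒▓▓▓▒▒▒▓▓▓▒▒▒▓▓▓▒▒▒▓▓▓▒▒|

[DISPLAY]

            ┃▒▒▒▓▓▓▒▒▒▓▓▓▒▒▒▓▓▓▒▒▒▓▓▓
            ┃▒▒▒▓▓▓▒▒▒▓▓▓▒▒▒▓▓▓▒▒▒▓▓▓
            ┃▒▒▒▓▓▓▒▒▒▓▓▓▒▒▒▓▓▓▒▒▒▓▓▓
            ┃▓▓▓▒▒▒▓▓▓▒▒▒▓▓▓▒▒▒▓▓▓▒▒▒
            ┃▓▓▓▒▒▒▓▓▓▒▒▒▓▓▓▒▒▒▓▓▓▒▒▒
            ┃▓▓▓▒▒▒▓▓▓▒▒▒▓▓▓▒▒▒▓▓▓▒▒▒
            ┃▒▒▒▓▓▓▒▒▒▓▓▓▒▒▒▓▓▓▒▒▒▓▓▓
            ┃▒▒▒▓▓▓▒▒▒▓▓▓▒▒▒▓▓▓▒▒▒▓▓▓
            ┃▒▒▒▓▓▓▒▒▒▓▓▓▒▒▒▓▓▓▒▒▒▓▓▓
          ┏━┃▓▓▓▒▒▒▓▓▓▒▒▒▓▓▓▒▒▒▓▓▓▒▒▒
          ┃ ┗━━━━━━━━━━━━━━━━━━━━━━━━
          ┠─────────────────────────┨
          ┃   0 1 2 3 4 5 6 7       ┃
          ┃0  [.]                   ┃
          ┃                         ┃
          ┃1   · ─ B       L        ┃
          ┃                         ┃
          ┃2                        ┃


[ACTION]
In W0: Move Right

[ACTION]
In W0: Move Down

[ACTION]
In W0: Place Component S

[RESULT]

            ┃▒▒▒▓▓▓▒▒▒▓▓▓▒▒▒▓▓▓▒▒▒▓▓▓
            ┃▒▒▒▓▓▓▒▒▒▓▓▓▒▒▒▓▓▓▒▒▒▓▓▓
            ┃▒▒▒▓▓▓▒▒▒▓▓▓▒▒▒▓▓▓▒▒▒▓▓▓
            ┃▓▓▓▒▒▒▓▓▓▒▒▒▓▓▓▒▒▒▓▓▓▒▒▒
            ┃▓▓▓▒▒▒▓▓▓▒▒▒▓▓▓▒▒▒▓▓▓▒▒▒
            ┃▓▓▓▒▒▒▓▓▓▒▒▒▓▓▓▒▒▒▓▓▓▒▒▒
            ┃▒▒▒▓▓▓▒▒▒▓▓▓▒▒▒▓▓▓▒▒▒▓▓▓
            ┃▒▒▒▓▓▓▒▒▒▓▓▓▒▒▒▓▓▓▒▒▒▓▓▓
            ┃▒▒▒▓▓▓▒▒▒▓▓▓▒▒▒▓▓▓▒▒▒▓▓▓
          ┏━┃▓▓▓▒▒▒▓▓▓▒▒▒▓▓▓▒▒▒▓▓▓▒▒▒
          ┃ ┗━━━━━━━━━━━━━━━━━━━━━━━━
          ┠─────────────────────────┨
          ┃   0 1 2 3 4 5 6 7       ┃
          ┃0                        ┃
          ┃                         ┃
          ┃1   · ─[S]      L        ┃
          ┃                         ┃
          ┃2                        ┃


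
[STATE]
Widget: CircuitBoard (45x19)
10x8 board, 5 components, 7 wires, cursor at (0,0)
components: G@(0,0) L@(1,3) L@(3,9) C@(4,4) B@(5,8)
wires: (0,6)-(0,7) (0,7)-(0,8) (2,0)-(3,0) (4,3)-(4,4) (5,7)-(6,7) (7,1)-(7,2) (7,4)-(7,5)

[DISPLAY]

   0 1 2 3 4 5 6 7 8 9                       
0  [G]                      · ─ · ─ ·        
                                             
1               L                            
                                             
2   ·                                        
    │                                        
3   ·                                   L    
                                             
4               · ─ C                        
                                             
5                               ·   B        
                                │            
6                               ·            
                                             
7       · ─ ·       · ─ ·                    
Cursor: (0,0)                                
                                             
                                             


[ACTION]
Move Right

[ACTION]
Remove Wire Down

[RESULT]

   0 1 2 3 4 5 6 7 8 9                       
0   G  [.]                  · ─ · ─ ·        
                                             
1               L                            
                                             
2   ·                                        
    │                                        
3   ·                                   L    
                                             
4               · ─ C                        
                                             
5                               ·   B        
                                │            
6                               ·            
                                             
7       · ─ ·       · ─ ·                    
Cursor: (0,1)                                
                                             
                                             


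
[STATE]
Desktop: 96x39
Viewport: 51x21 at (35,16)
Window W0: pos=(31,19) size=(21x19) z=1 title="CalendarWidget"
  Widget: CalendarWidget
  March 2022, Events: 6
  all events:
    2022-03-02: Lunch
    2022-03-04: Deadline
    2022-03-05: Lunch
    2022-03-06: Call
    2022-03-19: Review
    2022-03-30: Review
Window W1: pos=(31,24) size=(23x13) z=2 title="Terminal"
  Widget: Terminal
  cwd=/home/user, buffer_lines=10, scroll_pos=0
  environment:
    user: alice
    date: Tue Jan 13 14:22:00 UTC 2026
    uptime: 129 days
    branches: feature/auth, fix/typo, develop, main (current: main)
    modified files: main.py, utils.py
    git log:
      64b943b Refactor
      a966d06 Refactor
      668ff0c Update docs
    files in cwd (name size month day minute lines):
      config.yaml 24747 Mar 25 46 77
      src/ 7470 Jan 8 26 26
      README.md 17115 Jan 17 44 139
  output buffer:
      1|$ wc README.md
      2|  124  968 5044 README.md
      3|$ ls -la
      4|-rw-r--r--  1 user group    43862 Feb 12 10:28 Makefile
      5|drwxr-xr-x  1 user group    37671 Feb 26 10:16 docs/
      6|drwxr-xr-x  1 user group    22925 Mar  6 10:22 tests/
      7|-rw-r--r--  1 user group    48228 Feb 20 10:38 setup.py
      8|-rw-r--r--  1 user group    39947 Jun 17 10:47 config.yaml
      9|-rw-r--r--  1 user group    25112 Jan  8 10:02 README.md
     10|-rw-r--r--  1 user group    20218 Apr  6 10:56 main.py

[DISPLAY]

                                                   
                                                   
                                                   
━━━━━━━━━━━━━━━━┓                                  
lendarWidget    ┃                                  
────────────────┨                                  
  March 2022    ┃                                  
Tu We Th Fr Sa S┃                                  
━━━━━━━━━━━━━━━━━━┓                                
rminal            ┃                                
──────────────────┨                                
c README.md       ┃                                
24  968 5044 READM┃                                
s -la             ┃                                
-r--r--  1 user gr┃                                
xr-xr-x  1 user gr┃                                
xr-xr-x  1 user gr┃                                
-r--r--  1 user gr┃                                
-r--r--  1 user gr┃                                
-r--r--  1 user gr┃                                
━━━━━━━━━━━━━━━━━━┛                                


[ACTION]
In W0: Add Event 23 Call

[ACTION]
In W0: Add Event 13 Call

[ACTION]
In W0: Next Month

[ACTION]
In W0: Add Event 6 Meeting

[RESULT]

                                                   
                                                   
                                                   
━━━━━━━━━━━━━━━━┓                                  
lendarWidget    ┃                                  
────────────────┨                                  
  April 2022    ┃                                  
Tu We Th Fr Sa S┃                                  
━━━━━━━━━━━━━━━━━━┓                                
rminal            ┃                                
──────────────────┨                                
c README.md       ┃                                
24  968 5044 READM┃                                
s -la             ┃                                
-r--r--  1 user gr┃                                
xr-xr-x  1 user gr┃                                
xr-xr-x  1 user gr┃                                
-r--r--  1 user gr┃                                
-r--r--  1 user gr┃                                
-r--r--  1 user gr┃                                
━━━━━━━━━━━━━━━━━━┛                                


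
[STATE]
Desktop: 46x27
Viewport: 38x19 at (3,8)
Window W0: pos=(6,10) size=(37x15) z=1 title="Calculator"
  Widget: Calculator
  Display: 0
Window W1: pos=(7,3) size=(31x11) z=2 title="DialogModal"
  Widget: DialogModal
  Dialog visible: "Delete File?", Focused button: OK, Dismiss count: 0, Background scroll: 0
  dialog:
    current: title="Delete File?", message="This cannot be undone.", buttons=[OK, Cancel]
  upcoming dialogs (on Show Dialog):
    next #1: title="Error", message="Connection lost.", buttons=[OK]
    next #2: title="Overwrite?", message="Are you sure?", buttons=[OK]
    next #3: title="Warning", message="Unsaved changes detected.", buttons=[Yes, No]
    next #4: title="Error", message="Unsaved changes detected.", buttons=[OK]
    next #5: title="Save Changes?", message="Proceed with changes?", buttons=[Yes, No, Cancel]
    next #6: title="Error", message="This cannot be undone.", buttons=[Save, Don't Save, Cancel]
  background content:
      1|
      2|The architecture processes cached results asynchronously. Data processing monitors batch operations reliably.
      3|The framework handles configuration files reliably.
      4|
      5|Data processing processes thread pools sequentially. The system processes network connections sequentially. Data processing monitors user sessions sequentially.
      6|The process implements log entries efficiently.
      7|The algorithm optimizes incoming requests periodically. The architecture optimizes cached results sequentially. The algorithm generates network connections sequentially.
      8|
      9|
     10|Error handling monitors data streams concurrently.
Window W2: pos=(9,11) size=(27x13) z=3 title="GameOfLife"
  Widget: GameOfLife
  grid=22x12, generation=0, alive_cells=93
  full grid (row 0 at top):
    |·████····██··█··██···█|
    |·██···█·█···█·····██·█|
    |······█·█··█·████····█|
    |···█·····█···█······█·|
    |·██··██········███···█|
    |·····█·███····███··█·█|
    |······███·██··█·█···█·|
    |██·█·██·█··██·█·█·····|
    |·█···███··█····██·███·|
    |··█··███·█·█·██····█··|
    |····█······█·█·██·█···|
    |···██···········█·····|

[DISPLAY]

    ┃Th│      Delete File?     │gu┃   
    ┃  │ This cannot be undone.│  ┃   
   ┏┃Da│     [OK]  Cancel      │hr┃━━━
   ┃┃T┏━━━━━━━━━━━━━━━━━━━━━━━━━┓n┃   
   ┠┃T┃ GameOfLife              ┃m┃───
   ┃┗━┠─────────────────────────┨━┛   
   ┃┌─┃Gen: 0                   ┃     
   ┃│ ┃······█·█··█·████····█   ┃     
   ┃├─┃···█·····█···█······█·   ┃     
   ┃│ ┃·██··██········███···█   ┃     
   ┃├─┃·····█·███····███··█·█   ┃     
   ┃│ ┃······███·██··█·█···█·   ┃     
   ┃├─┃██·█·██·█··██·█·█·····   ┃     
   ┃│ ┃·█···███··█····██·███·   ┃     
   ┃├─┃··█··███·█·█·██····█··   ┃     
   ┃│ ┗━━━━━━━━━━━━━━━━━━━━━━━━━┛     
   ┗━━━━━━━━━━━━━━━━━━━━━━━━━━━━━━━━━━
                                      
                                      


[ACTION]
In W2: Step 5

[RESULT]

    ┃Th│      Delete File?     │gu┃   
    ┃  │ This cannot be undone.│  ┃   
   ┏┃Da│     [OK]  Cancel      │hr┃━━━
   ┃┃T┏━━━━━━━━━━━━━━━━━━━━━━━━━┓n┃   
   ┠┃T┃ GameOfLife              ┃m┃───
   ┃┗━┠─────────────────────────┨━┛   
   ┃┌─┃Gen: 5                   ┃     
   ┃│ ┃·██·██····██···███····   ┃     
   ┃├─┃·██··█····███··█████··   ┃     
   ┃│ ┃···███····██···█·█··█·   ┃     
   ┃├─┃········███·······█···   ┃     
   ┃│ ┃··█·····███···█···█···   ┃     
   ┃├─┃·███████···███····█···   ┃     
   ┃│ ┃·██·███··█·█·█······█·   ┃     
   ┃├─┃···█·····█·······█···█   ┃     
   ┃│ ┗━━━━━━━━━━━━━━━━━━━━━━━━━┛     
   ┗━━━━━━━━━━━━━━━━━━━━━━━━━━━━━━━━━━
                                      
                                      


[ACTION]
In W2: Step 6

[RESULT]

    ┃Th│      Delete File?     │gu┃   
    ┃  │ This cannot be undone.│  ┃   
   ┏┃Da│     [OK]  Cancel      │hr┃━━━
   ┃┃T┏━━━━━━━━━━━━━━━━━━━━━━━━━┓n┃   
   ┠┃T┃ GameOfLife              ┃m┃───
   ┃┗━┠─────────────────────────┨━┛   
   ┃┌─┃Gen: 11                  ┃     
   ┃│ ┃█···········██···█····   ┃     
   ┃├─┃██···········█··████··   ┃     
   ┃│ ┃····█·······██·██···█·   ┃     
   ┃├─┃·····██······█······█·   ┃     
   ┃│ ┃······█·····█········█   ┃     
   ┃├─┃·····█·······█···█··█·   ┃     
   ┃│ ┃····██······█··██··██·   ┃     
   ┃├─┃········██···█········   ┃     
   ┃│ ┗━━━━━━━━━━━━━━━━━━━━━━━━━┛     
   ┗━━━━━━━━━━━━━━━━━━━━━━━━━━━━━━━━━━
                                      
                                      


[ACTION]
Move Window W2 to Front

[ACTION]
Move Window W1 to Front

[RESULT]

    ┃Th│      Delete File?     │gu┃   
    ┃  │ This cannot be undone.│  ┃   
   ┏┃Da│     [OK]  Cancel      │hr┃━━━
   ┃┃Th└───────────────────────┘en┃   
   ┠┃The algorithm optimizes incom┃───
   ┃┗━━━━━━━━━━━━━━━━━━━━━━━━━━━━━┛   
   ┃┌─┃Gen: 11                  ┃     
   ┃│ ┃█···········██···█····   ┃     
   ┃├─┃██···········█··████··   ┃     
   ┃│ ┃····█·······██·██···█·   ┃     
   ┃├─┃·····██······█······█·   ┃     
   ┃│ ┃······█·····█········█   ┃     
   ┃├─┃·····█·······█···█··█·   ┃     
   ┃│ ┃····██······█··██··██·   ┃     
   ┃├─┃········██···█········   ┃     
   ┃│ ┗━━━━━━━━━━━━━━━━━━━━━━━━━┛     
   ┗━━━━━━━━━━━━━━━━━━━━━━━━━━━━━━━━━━
                                      
                                      


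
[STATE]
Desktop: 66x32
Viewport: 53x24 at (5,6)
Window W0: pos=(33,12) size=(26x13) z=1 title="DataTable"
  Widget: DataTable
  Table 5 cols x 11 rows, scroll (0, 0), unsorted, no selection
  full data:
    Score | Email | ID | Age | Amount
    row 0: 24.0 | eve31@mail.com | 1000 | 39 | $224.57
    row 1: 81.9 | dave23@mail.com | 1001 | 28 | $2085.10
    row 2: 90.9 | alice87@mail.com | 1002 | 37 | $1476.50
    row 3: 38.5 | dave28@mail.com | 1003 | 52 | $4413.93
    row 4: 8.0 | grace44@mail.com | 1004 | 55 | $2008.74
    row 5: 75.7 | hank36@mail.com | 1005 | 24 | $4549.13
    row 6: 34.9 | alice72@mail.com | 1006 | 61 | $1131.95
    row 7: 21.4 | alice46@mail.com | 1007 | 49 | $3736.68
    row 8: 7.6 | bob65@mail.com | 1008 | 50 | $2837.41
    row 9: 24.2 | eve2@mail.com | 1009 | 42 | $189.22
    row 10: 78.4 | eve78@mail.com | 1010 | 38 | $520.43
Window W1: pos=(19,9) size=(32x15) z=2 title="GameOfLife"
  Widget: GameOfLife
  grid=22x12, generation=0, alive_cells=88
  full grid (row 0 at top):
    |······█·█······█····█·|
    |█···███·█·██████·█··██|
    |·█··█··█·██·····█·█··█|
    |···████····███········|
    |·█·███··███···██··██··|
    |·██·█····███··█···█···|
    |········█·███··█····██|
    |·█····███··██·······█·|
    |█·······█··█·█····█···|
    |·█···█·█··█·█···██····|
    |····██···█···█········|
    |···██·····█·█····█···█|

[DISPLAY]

                                                     
                                                     
                                                     
              ┏━━━━━━━━━━━━━━━━━━━━━━━━━━━━━━┓       
              ┃ GameOfLife                   ┃       
              ┠──────────────────────────────┨       
              ┃Gen: 0                        ┃━━━━━━━
              ┃█···███·█·██████·█··██        ┃       
              ┃·█··█··█·██·····█·█··█        ┃───────
              ┃···████····███········        ┃     │I
              ┃·█·███··███···██··██··        ┃─────┼─
              ┃·██·█····███··█···█···        ┃com  │1
              ┃········█·███··█····██        ┃.com │1
              ┃·█····███··██·······█·        ┃l.com│1
              ┃█·······█··█·█····█···        ┃.com │1
              ┃·█···█·█··█·█···██····        ┃l.com│1
              ┃····██···█···█········        ┃.com │1
              ┗━━━━━━━━━━━━━━━━━━━━━━━━━━━━━━┛l.com│1
                            ┗━━━━━━━━━━━━━━━━━━━━━━━━
                                                     
                                                     
                                                     
                                                     
                                                     


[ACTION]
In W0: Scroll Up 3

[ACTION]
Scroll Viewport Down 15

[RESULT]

                                                     
              ┏━━━━━━━━━━━━━━━━━━━━━━━━━━━━━━┓       
              ┃ GameOfLife                   ┃       
              ┠──────────────────────────────┨       
              ┃Gen: 0                        ┃━━━━━━━
              ┃█···███·█·██████·█··██        ┃       
              ┃·█··█··█·██·····█·█··█        ┃───────
              ┃···████····███········        ┃     │I
              ┃·█·███··███···██··██··        ┃─────┼─
              ┃·██·█····███··█···█···        ┃com  │1
              ┃········█·███··█····██        ┃.com │1
              ┃·█····███··██·······█·        ┃l.com│1
              ┃█·······█··█·█····█···        ┃.com │1
              ┃·█···█·█··█·█···██····        ┃l.com│1
              ┃····██···█···█········        ┃.com │1
              ┗━━━━━━━━━━━━━━━━━━━━━━━━━━━━━━┛l.com│1
                            ┗━━━━━━━━━━━━━━━━━━━━━━━━
                                                     
                                                     
                                                     
                                                     
                                                     
                                                     
                                                     


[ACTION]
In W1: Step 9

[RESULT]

                                                     
              ┏━━━━━━━━━━━━━━━━━━━━━━━━━━━━━━┓       
              ┃ GameOfLife                   ┃       
              ┠──────────────────────────────┨       
              ┃Gen: 9                        ┃━━━━━━━
              ┃···██·█·············█·        ┃       
              ┃·██·█·██··········██··        ┃───────
              ┃█·█···█·█·············        ┃     │I
              ┃█·█···················        ┃─────┼─
              ┃█····██··█···███······        ┃com  │1
              ┃██···██·██·█··██···███        ┃.com │1
              ┃·██··██··█·██··█······        ┃l.com│1
              ┃······█··██·····█·█···        ┃.com │1
              ┃·····███·█······█·█···        ┃l.com│1
              ┃················██·███        ┃.com │1
              ┗━━━━━━━━━━━━━━━━━━━━━━━━━━━━━━┛l.com│1
                            ┗━━━━━━━━━━━━━━━━━━━━━━━━
                                                     
                                                     
                                                     
                                                     
                                                     
                                                     
                                                     


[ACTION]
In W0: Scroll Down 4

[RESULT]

                                                     
              ┏━━━━━━━━━━━━━━━━━━━━━━━━━━━━━━┓       
              ┃ GameOfLife                   ┃       
              ┠──────────────────────────────┨       
              ┃Gen: 9                        ┃━━━━━━━
              ┃···██·█·············█·        ┃       
              ┃·██·█·██··········██··        ┃───────
              ┃█·█···█·█·············        ┃     │I
              ┃█·█···················        ┃─────┼─
              ┃█····██··█···███······        ┃l.com│1
              ┃██···██·██·█··██···███        ┃.com │1
              ┃·██··██··█·██··█······        ┃l.com│1
              ┃······█··██·····█·█···        ┃l.com│1
              ┃·····███·█······█·█···        ┃com  │1
              ┃················██·███        ┃om   │1
              ┗━━━━━━━━━━━━━━━━━━━━━━━━━━━━━━┛com  │1
                            ┗━━━━━━━━━━━━━━━━━━━━━━━━
                                                     
                                                     
                                                     
                                                     
                                                     
                                                     
                                                     


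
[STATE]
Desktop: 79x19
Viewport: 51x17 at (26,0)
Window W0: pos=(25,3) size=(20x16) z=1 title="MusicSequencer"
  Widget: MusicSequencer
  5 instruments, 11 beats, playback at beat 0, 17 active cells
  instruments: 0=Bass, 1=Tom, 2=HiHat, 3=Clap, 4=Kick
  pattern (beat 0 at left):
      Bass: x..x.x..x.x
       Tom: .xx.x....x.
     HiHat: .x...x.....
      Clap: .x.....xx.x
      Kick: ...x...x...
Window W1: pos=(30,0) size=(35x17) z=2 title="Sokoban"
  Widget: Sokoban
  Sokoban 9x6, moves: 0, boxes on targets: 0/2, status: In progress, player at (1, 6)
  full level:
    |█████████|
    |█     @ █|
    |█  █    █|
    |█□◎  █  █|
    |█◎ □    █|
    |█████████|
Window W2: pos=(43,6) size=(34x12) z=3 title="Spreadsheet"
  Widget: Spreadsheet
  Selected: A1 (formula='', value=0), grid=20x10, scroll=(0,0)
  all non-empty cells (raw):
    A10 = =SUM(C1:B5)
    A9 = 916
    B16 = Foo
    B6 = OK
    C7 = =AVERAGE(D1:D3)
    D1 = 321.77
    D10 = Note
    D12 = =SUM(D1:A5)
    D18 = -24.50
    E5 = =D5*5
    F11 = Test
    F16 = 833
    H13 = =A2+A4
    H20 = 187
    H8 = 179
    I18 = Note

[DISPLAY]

    ┏━━━━━━━━━━━━━━━━━━━━━━━━━━━━━━━━━┓            
    ┃ Sokoban                         ┃            
    ┠─────────────────────────────────┨            
━━━━┃█████████                        ┃            
 Mus┃█     @ █                        ┃            
────┃█  █    █                        ┃            
    ┃█□◎  █  █   ┏━━━━━━━━━━━━━━━━━━━━━━━━━━━━━━━━┓
  Ba┃█◎ □    █   ┃ Spreadsheet                    ┃
   T┃█████████   ┠────────────────────────────────┨
 HiH┃Moves: 0  0/┃A1:                             ┃
  Cl┃            ┃       A       B       C       D┃
  Ki┃            ┃--------------------------------┃
    ┃            ┃  1      [0]       0       0  32┃
    ┃            ┃  2        0       0       0    ┃
    ┃            ┃  3        0       0       0    ┃
    ┃            ┃  4        0       0       0    ┃
    ┗━━━━━━━━━━━━┃  5        0       0       0    ┃


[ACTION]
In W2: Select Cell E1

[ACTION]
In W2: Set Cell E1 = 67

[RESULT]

    ┏━━━━━━━━━━━━━━━━━━━━━━━━━━━━━━━━━┓            
    ┃ Sokoban                         ┃            
    ┠─────────────────────────────────┨            
━━━━┃█████████                        ┃            
 Mus┃█     @ █                        ┃            
────┃█  █    █                        ┃            
    ┃█□◎  █  █   ┏━━━━━━━━━━━━━━━━━━━━━━━━━━━━━━━━┓
  Ba┃█◎ □    █   ┃ Spreadsheet                    ┃
   T┃█████████   ┠────────────────────────────────┨
 HiH┃Moves: 0  0/┃E1: 67                          ┃
  Cl┃            ┃       A       B       C       D┃
  Ki┃            ┃--------------------------------┃
    ┃            ┃  1        0       0       0  32┃
    ┃            ┃  2        0       0       0    ┃
    ┃            ┃  3        0       0       0    ┃
    ┃            ┃  4        0       0       0    ┃
    ┗━━━━━━━━━━━━┃  5        0       0       0    ┃


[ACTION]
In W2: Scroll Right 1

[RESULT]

    ┏━━━━━━━━━━━━━━━━━━━━━━━━━━━━━━━━━┓            
    ┃ Sokoban                         ┃            
    ┠─────────────────────────────────┨            
━━━━┃█████████                        ┃            
 Mus┃█     @ █                        ┃            
────┃█  █    █                        ┃            
    ┃█□◎  █  █   ┏━━━━━━━━━━━━━━━━━━━━━━━━━━━━━━━━┓
  Ba┃█◎ □    █   ┃ Spreadsheet                    ┃
   T┃█████████   ┠────────────────────────────────┨
 HiH┃Moves: 0  0/┃E1: 67                          ┃
  Cl┃            ┃       B       C       D       E┃
  Ki┃            ┃--------------------------------┃
    ┃            ┃  1        0       0  321.77    ┃
    ┃            ┃  2        0       0       0    ┃
    ┃            ┃  3        0       0       0    ┃
    ┃            ┃  4        0       0       0    ┃
    ┗━━━━━━━━━━━━┃  5        0       0       0    ┃


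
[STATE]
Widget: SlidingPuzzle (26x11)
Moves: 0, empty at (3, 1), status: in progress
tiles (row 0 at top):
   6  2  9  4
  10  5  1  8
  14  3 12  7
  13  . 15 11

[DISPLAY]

┌────┬────┬────┬────┐     
│  6 │  2 │  9 │  4 │     
├────┼────┼────┼────┤     
│ 10 │  5 │  1 │  8 │     
├────┼────┼────┼────┤     
│ 14 │  3 │ 12 │  7 │     
├────┼────┼────┼────┤     
│ 13 │    │ 15 │ 11 │     
└────┴────┴────┴────┘     
Moves: 0                  
                          


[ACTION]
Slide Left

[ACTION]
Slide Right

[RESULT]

┌────┬────┬────┬────┐     
│  6 │  2 │  9 │  4 │     
├────┼────┼────┼────┤     
│ 10 │  5 │  1 │  8 │     
├────┼────┼────┼────┤     
│ 14 │  3 │ 12 │  7 │     
├────┼────┼────┼────┤     
│ 13 │    │ 15 │ 11 │     
└────┴────┴────┴────┘     
Moves: 2                  
                          


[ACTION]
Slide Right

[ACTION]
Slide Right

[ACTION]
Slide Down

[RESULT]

┌────┬────┬────┬────┐     
│  6 │  2 │  9 │  4 │     
├────┼────┼────┼────┤     
│ 10 │  5 │  1 │  8 │     
├────┼────┼────┼────┤     
│    │  3 │ 12 │  7 │     
├────┼────┼────┼────┤     
│ 14 │ 13 │ 15 │ 11 │     
└────┴────┴────┴────┘     
Moves: 4                  
                          
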